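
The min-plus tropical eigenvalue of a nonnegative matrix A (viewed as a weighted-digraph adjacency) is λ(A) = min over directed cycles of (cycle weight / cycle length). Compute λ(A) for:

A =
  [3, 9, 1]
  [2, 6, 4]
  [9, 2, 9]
λ(A) = 5/3

Enumerate directed cycles and compute their means (weight / length). Sample:
  cycle 0 → 0: weight = 3, length = 1, mean = 3/1 ≈ 3.000
  cycle 1 → 1: weight = 6, length = 1, mean = 6/1 ≈ 6.000
  cycle 2 → 2: weight = 9, length = 1, mean = 9/1 ≈ 9.000
  cycle 0 → 1 → 0: weight = 11, length = 2, mean = 11/2 ≈ 5.500
  cycle 0 → 2 → 0: weight = 10, length = 2, mean = 10/2 ≈ 5.000
  cycle 1 → 0 → 1: weight = 11, length = 2, mean = 11/2 ≈ 5.500
Minimum mean = 1.667, attained e.g. along the cycle 0 → 2 → 1 → 0 with weight 5 and length 3. So λ(A) = 5/3 = 5/3.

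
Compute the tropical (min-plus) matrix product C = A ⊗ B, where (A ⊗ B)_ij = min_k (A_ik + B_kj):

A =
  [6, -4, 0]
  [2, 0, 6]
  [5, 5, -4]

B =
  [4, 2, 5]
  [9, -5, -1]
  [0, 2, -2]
A ⊗ B =
  [0, -9, -5]
  [6, -5, -1]
  [-4, -2, -6]

Apply the min-plus product entry-by-entry:
  C[0][0] = min over k of (A[0][0] + B[0][0] = 6 + 4 = 10, A[0][1] + B[1][0] = -4 + 9 = 5, A[0][2] + B[2][0] = 0 + 0 = 0) = 0 (attained at k = 2)
  C[0][1] = min over k of (A[0][0] + B[0][1] = 6 + 2 = 8, A[0][1] + B[1][1] = -4 + -5 = -9, A[0][2] + B[2][1] = 0 + 2 = 2) = -9 (attained at k = 1)
  C[0][2] = min over k of (A[0][0] + B[0][2] = 6 + 5 = 11, A[0][1] + B[1][2] = -4 + -1 = -5, A[0][2] + B[2][2] = 0 + -2 = -2) = -5 (attained at k = 1)
  C[1][0] = min over k of (A[1][0] + B[0][0] = 2 + 4 = 6, A[1][1] + B[1][0] = 0 + 9 = 9, A[1][2] + B[2][0] = 6 + 0 = 6) = 6 (attained at k = 0)
  C[1][1] = min over k of (A[1][0] + B[0][1] = 2 + 2 = 4, A[1][1] + B[1][1] = 0 + -5 = -5, A[1][2] + B[2][1] = 6 + 2 = 8) = -5 (attained at k = 1)
  C[1][2] = min over k of (A[1][0] + B[0][2] = 2 + 5 = 7, A[1][1] + B[1][2] = 0 + -1 = -1, A[1][2] + B[2][2] = 6 + -2 = 4) = -1 (attained at k = 1)
  C[2][0] = min over k of (A[2][0] + B[0][0] = 5 + 4 = 9, A[2][1] + B[1][0] = 5 + 9 = 14, A[2][2] + B[2][0] = -4 + 0 = -4) = -4 (attained at k = 2)
  C[2][1] = min over k of (A[2][0] + B[0][1] = 5 + 2 = 7, A[2][1] + B[1][1] = 5 + -5 = 0, A[2][2] + B[2][1] = -4 + 2 = -2) = -2 (attained at k = 2)
  C[2][2] = min over k of (A[2][0] + B[0][2] = 5 + 5 = 10, A[2][1] + B[1][2] = 5 + -1 = 4, A[2][2] + B[2][2] = -4 + -2 = -6) = -6 (attained at k = 2)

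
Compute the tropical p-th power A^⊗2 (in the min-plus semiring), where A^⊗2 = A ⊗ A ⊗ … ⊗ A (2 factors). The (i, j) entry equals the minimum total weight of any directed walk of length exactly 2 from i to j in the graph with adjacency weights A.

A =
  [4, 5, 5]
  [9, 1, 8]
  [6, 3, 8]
A^⊗2 =
  [8, 6, 9]
  [10, 2, 9]
  [10, 4, 11]

Each entry (A^⊗2)_ij equals the minimum over all length-2 walks i = v_0 → v_1 → … → v_2 = j of Σ_t A[v_t][v_{t+1}]. For example, for (i, j) = (0, 2) we minimise over 3 possible intermediate vertex sequences; the minimum is 9, attained along the walk 0 → 0 → 2.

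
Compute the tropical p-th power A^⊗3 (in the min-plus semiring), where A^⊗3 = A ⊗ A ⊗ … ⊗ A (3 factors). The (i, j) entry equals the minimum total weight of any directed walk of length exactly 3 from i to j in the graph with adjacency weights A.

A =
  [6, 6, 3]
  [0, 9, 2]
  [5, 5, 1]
A^⊗3 =
  [8, 9, 5]
  [6, 8, 4]
  [6, 7, 3]

Each entry (A^⊗3)_ij equals the minimum over all length-3 walks i = v_0 → v_1 → … → v_3 = j of Σ_t A[v_t][v_{t+1}]. For example, for (i, j) = (0, 2) we minimise over 9 possible intermediate vertex sequences; the minimum is 5, attained along the walk 0 → 2 → 2 → 2.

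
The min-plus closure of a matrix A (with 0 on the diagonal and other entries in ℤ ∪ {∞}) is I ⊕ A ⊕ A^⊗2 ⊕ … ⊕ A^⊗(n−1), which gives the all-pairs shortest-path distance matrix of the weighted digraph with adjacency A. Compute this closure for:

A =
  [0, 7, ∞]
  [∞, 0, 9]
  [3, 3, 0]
Closure =
  [0, 7, 16]
  [12, 0, 9]
  [3, 3, 0]

This is the Floyd-Warshall all-pairs shortest-path computation. For each intermediate vertex k = 0, 1, …, 2, update dist[i][j] ← min(dist[i][j], dist[i][k] + dist[k][j]). The final matrix gives, for each (i, j), the minimum total weight of any directed path from i to j (possibly empty when i = j).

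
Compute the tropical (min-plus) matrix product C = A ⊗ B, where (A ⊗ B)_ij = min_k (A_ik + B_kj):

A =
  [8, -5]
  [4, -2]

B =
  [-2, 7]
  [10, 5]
A ⊗ B =
  [5, 0]
  [2, 3]

Apply the min-plus product entry-by-entry:
  C[0][0] = min over k of (A[0][0] + B[0][0] = 8 + -2 = 6, A[0][1] + B[1][0] = -5 + 10 = 5) = 5 (attained at k = 1)
  C[0][1] = min over k of (A[0][0] + B[0][1] = 8 + 7 = 15, A[0][1] + B[1][1] = -5 + 5 = 0) = 0 (attained at k = 1)
  C[1][0] = min over k of (A[1][0] + B[0][0] = 4 + -2 = 2, A[1][1] + B[1][0] = -2 + 10 = 8) = 2 (attained at k = 0)
  C[1][1] = min over k of (A[1][0] + B[0][1] = 4 + 7 = 11, A[1][1] + B[1][1] = -2 + 5 = 3) = 3 (attained at k = 1)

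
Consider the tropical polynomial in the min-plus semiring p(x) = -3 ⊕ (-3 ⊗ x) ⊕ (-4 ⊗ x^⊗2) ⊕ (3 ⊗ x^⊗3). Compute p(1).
p(1) = -3

A tropical monomial a ⊗ x^⊗i evaluates to a + i · x. Evaluating each term at x = 1:
  Term 0 contributes -3 + 0 · 1 = -3
  Term 1 contributes -3 + 1 · 1 = -2
  Term 2 contributes -4 + 2 · 1 = -2
  Term 3 contributes 3 + 3 · 1 = 6
p(1) = ⊕ of these = min[-3, -2, -2, 6] = -3.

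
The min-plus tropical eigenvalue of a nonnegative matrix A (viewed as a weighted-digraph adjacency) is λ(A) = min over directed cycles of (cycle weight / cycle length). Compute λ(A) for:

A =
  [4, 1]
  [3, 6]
λ(A) = 2

Enumerate directed cycles and compute their means (weight / length). Sample:
  cycle 0 → 0: weight = 4, length = 1, mean = 4/1 ≈ 4.000
  cycle 1 → 1: weight = 6, length = 1, mean = 6/1 ≈ 6.000
  cycle 0 → 1 → 0: weight = 4, length = 2, mean = 4/2 ≈ 2.000
  cycle 1 → 0 → 1: weight = 4, length = 2, mean = 4/2 ≈ 2.000
Minimum mean = 2.000, attained e.g. along the cycle 0 → 1 → 0 with weight 4 and length 2. So λ(A) = 4/2 = 2.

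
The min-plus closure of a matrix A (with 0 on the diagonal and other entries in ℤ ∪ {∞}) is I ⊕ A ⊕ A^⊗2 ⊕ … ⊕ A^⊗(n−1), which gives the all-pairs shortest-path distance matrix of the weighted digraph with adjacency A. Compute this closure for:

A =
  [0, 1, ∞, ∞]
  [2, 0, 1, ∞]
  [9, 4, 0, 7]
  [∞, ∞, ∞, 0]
Closure =
  [0, 1, 2, 9]
  [2, 0, 1, 8]
  [6, 4, 0, 7]
  [∞, ∞, ∞, 0]

This is the Floyd-Warshall all-pairs shortest-path computation. For each intermediate vertex k = 0, 1, …, 3, update dist[i][j] ← min(dist[i][j], dist[i][k] + dist[k][j]). The final matrix gives, for each (i, j), the minimum total weight of any directed path from i to j (possibly empty when i = j).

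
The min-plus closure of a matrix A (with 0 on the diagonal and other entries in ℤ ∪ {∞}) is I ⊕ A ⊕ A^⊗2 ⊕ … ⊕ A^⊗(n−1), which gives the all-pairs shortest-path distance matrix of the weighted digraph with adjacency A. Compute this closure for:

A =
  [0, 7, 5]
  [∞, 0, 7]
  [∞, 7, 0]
Closure =
  [0, 7, 5]
  [∞, 0, 7]
  [∞, 7, 0]

This is the Floyd-Warshall all-pairs shortest-path computation. For each intermediate vertex k = 0, 1, …, 2, update dist[i][j] ← min(dist[i][j], dist[i][k] + dist[k][j]). The final matrix gives, for each (i, j), the minimum total weight of any directed path from i to j (possibly empty when i = j).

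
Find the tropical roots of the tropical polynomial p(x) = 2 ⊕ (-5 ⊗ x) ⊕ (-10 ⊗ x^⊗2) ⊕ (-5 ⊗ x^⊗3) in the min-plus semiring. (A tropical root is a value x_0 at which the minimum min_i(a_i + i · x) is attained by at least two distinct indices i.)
Roots: {-5, 5, 7}

Each tropical root is a break point of the lower envelope of the lines y = a_i + i · x (there are 4 lines, with slopes 0, 1, ..., 3). Only the lines that attain the minimum somewhere contribute to roots; other lines are dominated. Here the surviving (envelope) indices are i = 3, i = 2, i = 1, i = 0.
Intersections between consecutive envelope lines give the roots: for adjacent envelope indices i < j the intersection is x = (a_i − a_j) / (j − i). Reading off the sorted break points: {-5, 5, 7}.
Verification: at each break x_0, at least two indices attain the minimum of min_i(a_i + i · x_0).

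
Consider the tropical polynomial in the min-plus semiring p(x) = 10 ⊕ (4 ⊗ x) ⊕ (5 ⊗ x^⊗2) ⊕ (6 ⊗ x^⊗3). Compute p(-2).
p(-2) = 0

A tropical monomial a ⊗ x^⊗i evaluates to a + i · x. Evaluating each term at x = -2:
  Term 0 contributes 10 + 0 · -2 = 10
  Term 1 contributes 4 + 1 · -2 = 2
  Term 2 contributes 5 + 2 · -2 = 1
  Term 3 contributes 6 + 3 · -2 = 0
p(-2) = ⊕ of these = min[10, 2, 1, 0] = 0.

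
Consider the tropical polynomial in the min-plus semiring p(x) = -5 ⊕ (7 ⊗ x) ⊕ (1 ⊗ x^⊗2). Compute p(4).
p(4) = -5

A tropical monomial a ⊗ x^⊗i evaluates to a + i · x. Evaluating each term at x = 4:
  Term 0 contributes -5 + 0 · 4 = -5
  Term 1 contributes 7 + 1 · 4 = 11
  Term 2 contributes 1 + 2 · 4 = 9
p(4) = ⊕ of these = min[-5, 11, 9] = -5.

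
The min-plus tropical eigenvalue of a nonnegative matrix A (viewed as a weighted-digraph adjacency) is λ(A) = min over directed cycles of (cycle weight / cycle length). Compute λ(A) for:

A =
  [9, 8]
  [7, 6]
λ(A) = 6

Enumerate directed cycles and compute their means (weight / length). Sample:
  cycle 0 → 0: weight = 9, length = 1, mean = 9/1 ≈ 9.000
  cycle 1 → 1: weight = 6, length = 1, mean = 6/1 ≈ 6.000
  cycle 0 → 1 → 0: weight = 15, length = 2, mean = 15/2 ≈ 7.500
  cycle 1 → 0 → 1: weight = 15, length = 2, mean = 15/2 ≈ 7.500
Minimum mean = 6.000, attained e.g. along the cycle 1 → 1 with weight 6 and length 1. So λ(A) = 6/1 = 6.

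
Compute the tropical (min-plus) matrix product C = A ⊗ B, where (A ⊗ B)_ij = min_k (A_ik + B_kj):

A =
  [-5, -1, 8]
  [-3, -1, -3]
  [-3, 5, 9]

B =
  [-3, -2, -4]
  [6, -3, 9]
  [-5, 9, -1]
A ⊗ B =
  [-8, -7, -9]
  [-8, -5, -7]
  [-6, -5, -7]

Apply the min-plus product entry-by-entry:
  C[0][0] = min over k of (A[0][0] + B[0][0] = -5 + -3 = -8, A[0][1] + B[1][0] = -1 + 6 = 5, A[0][2] + B[2][0] = 8 + -5 = 3) = -8 (attained at k = 0)
  C[0][1] = min over k of (A[0][0] + B[0][1] = -5 + -2 = -7, A[0][1] + B[1][1] = -1 + -3 = -4, A[0][2] + B[2][1] = 8 + 9 = 17) = -7 (attained at k = 0)
  C[0][2] = min over k of (A[0][0] + B[0][2] = -5 + -4 = -9, A[0][1] + B[1][2] = -1 + 9 = 8, A[0][2] + B[2][2] = 8 + -1 = 7) = -9 (attained at k = 0)
  C[1][0] = min over k of (A[1][0] + B[0][0] = -3 + -3 = -6, A[1][1] + B[1][0] = -1 + 6 = 5, A[1][2] + B[2][0] = -3 + -5 = -8) = -8 (attained at k = 2)
  C[1][1] = min over k of (A[1][0] + B[0][1] = -3 + -2 = -5, A[1][1] + B[1][1] = -1 + -3 = -4, A[1][2] + B[2][1] = -3 + 9 = 6) = -5 (attained at k = 0)
  C[1][2] = min over k of (A[1][0] + B[0][2] = -3 + -4 = -7, A[1][1] + B[1][2] = -1 + 9 = 8, A[1][2] + B[2][2] = -3 + -1 = -4) = -7 (attained at k = 0)
  C[2][0] = min over k of (A[2][0] + B[0][0] = -3 + -3 = -6, A[2][1] + B[1][0] = 5 + 6 = 11, A[2][2] + B[2][0] = 9 + -5 = 4) = -6 (attained at k = 0)
  C[2][1] = min over k of (A[2][0] + B[0][1] = -3 + -2 = -5, A[2][1] + B[1][1] = 5 + -3 = 2, A[2][2] + B[2][1] = 9 + 9 = 18) = -5 (attained at k = 0)
  C[2][2] = min over k of (A[2][0] + B[0][2] = -3 + -4 = -7, A[2][1] + B[1][2] = 5 + 9 = 14, A[2][2] + B[2][2] = 9 + -1 = 8) = -7 (attained at k = 0)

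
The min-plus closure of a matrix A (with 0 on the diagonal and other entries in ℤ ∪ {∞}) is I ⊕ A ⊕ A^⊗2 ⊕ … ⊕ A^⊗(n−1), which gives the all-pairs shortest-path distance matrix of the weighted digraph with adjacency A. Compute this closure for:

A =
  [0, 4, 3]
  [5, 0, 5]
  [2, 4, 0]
Closure =
  [0, 4, 3]
  [5, 0, 5]
  [2, 4, 0]

This is the Floyd-Warshall all-pairs shortest-path computation. For each intermediate vertex k = 0, 1, …, 2, update dist[i][j] ← min(dist[i][j], dist[i][k] + dist[k][j]). The final matrix gives, for each (i, j), the minimum total weight of any directed path from i to j (possibly empty when i = j).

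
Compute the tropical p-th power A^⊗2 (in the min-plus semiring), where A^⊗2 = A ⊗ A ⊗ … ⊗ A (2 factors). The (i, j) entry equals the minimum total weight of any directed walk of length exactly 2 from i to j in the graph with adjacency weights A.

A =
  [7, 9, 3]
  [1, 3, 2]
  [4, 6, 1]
A^⊗2 =
  [7, 9, 4]
  [4, 6, 3]
  [5, 7, 2]

Each entry (A^⊗2)_ij equals the minimum over all length-2 walks i = v_0 → v_1 → … → v_2 = j of Σ_t A[v_t][v_{t+1}]. For example, for (i, j) = (0, 2) we minimise over 3 possible intermediate vertex sequences; the minimum is 4, attained along the walk 0 → 2 → 2.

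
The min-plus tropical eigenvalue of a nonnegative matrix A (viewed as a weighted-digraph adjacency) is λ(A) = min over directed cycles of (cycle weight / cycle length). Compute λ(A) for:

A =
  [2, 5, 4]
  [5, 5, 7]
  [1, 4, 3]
λ(A) = 2

Enumerate directed cycles and compute their means (weight / length). Sample:
  cycle 0 → 0: weight = 2, length = 1, mean = 2/1 ≈ 2.000
  cycle 1 → 1: weight = 5, length = 1, mean = 5/1 ≈ 5.000
  cycle 2 → 2: weight = 3, length = 1, mean = 3/1 ≈ 3.000
  cycle 0 → 1 → 0: weight = 10, length = 2, mean = 10/2 ≈ 5.000
  cycle 0 → 2 → 0: weight = 5, length = 2, mean = 5/2 ≈ 2.500
  cycle 1 → 0 → 1: weight = 10, length = 2, mean = 10/2 ≈ 5.000
Minimum mean = 2.000, attained e.g. along the cycle 0 → 0 with weight 2 and length 1. So λ(A) = 2/1 = 2.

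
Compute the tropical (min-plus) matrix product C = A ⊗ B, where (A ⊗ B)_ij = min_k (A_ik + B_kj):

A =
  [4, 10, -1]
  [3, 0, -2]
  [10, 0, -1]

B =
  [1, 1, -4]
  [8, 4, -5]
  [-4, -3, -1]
A ⊗ B =
  [-5, -4, -2]
  [-6, -5, -5]
  [-5, -4, -5]

Apply the min-plus product entry-by-entry:
  C[0][0] = min over k of (A[0][0] + B[0][0] = 4 + 1 = 5, A[0][1] + B[1][0] = 10 + 8 = 18, A[0][2] + B[2][0] = -1 + -4 = -5) = -5 (attained at k = 2)
  C[0][1] = min over k of (A[0][0] + B[0][1] = 4 + 1 = 5, A[0][1] + B[1][1] = 10 + 4 = 14, A[0][2] + B[2][1] = -1 + -3 = -4) = -4 (attained at k = 2)
  C[0][2] = min over k of (A[0][0] + B[0][2] = 4 + -4 = 0, A[0][1] + B[1][2] = 10 + -5 = 5, A[0][2] + B[2][2] = -1 + -1 = -2) = -2 (attained at k = 2)
  C[1][0] = min over k of (A[1][0] + B[0][0] = 3 + 1 = 4, A[1][1] + B[1][0] = 0 + 8 = 8, A[1][2] + B[2][0] = -2 + -4 = -6) = -6 (attained at k = 2)
  C[1][1] = min over k of (A[1][0] + B[0][1] = 3 + 1 = 4, A[1][1] + B[1][1] = 0 + 4 = 4, A[1][2] + B[2][1] = -2 + -3 = -5) = -5 (attained at k = 2)
  C[1][2] = min over k of (A[1][0] + B[0][2] = 3 + -4 = -1, A[1][1] + B[1][2] = 0 + -5 = -5, A[1][2] + B[2][2] = -2 + -1 = -3) = -5 (attained at k = 1)
  C[2][0] = min over k of (A[2][0] + B[0][0] = 10 + 1 = 11, A[2][1] + B[1][0] = 0 + 8 = 8, A[2][2] + B[2][0] = -1 + -4 = -5) = -5 (attained at k = 2)
  C[2][1] = min over k of (A[2][0] + B[0][1] = 10 + 1 = 11, A[2][1] + B[1][1] = 0 + 4 = 4, A[2][2] + B[2][1] = -1 + -3 = -4) = -4 (attained at k = 2)
  C[2][2] = min over k of (A[2][0] + B[0][2] = 10 + -4 = 6, A[2][1] + B[1][2] = 0 + -5 = -5, A[2][2] + B[2][2] = -1 + -1 = -2) = -5 (attained at k = 1)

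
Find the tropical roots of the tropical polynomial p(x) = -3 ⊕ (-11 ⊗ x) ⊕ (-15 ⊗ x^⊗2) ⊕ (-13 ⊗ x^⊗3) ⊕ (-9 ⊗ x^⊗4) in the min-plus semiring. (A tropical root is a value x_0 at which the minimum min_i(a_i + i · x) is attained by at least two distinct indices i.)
Roots: {-4, -2, 4, 8}

Each tropical root is a break point of the lower envelope of the lines y = a_i + i · x (there are 5 lines, with slopes 0, 1, ..., 4). Only the lines that attain the minimum somewhere contribute to roots; other lines are dominated. Here the surviving (envelope) indices are i = 4, i = 3, i = 2, i = 1, i = 0.
Intersections between consecutive envelope lines give the roots: for adjacent envelope indices i < j the intersection is x = (a_i − a_j) / (j − i). Reading off the sorted break points: {-4, -2, 4, 8}.
Verification: at each break x_0, at least two indices attain the minimum of min_i(a_i + i · x_0).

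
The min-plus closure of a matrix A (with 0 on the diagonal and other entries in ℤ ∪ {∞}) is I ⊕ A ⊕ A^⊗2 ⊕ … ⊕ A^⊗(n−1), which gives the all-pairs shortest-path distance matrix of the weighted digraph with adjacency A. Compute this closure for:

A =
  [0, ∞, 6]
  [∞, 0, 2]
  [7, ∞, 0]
Closure =
  [0, ∞, 6]
  [9, 0, 2]
  [7, ∞, 0]

This is the Floyd-Warshall all-pairs shortest-path computation. For each intermediate vertex k = 0, 1, …, 2, update dist[i][j] ← min(dist[i][j], dist[i][k] + dist[k][j]). The final matrix gives, for each (i, j), the minimum total weight of any directed path from i to j (possibly empty when i = j).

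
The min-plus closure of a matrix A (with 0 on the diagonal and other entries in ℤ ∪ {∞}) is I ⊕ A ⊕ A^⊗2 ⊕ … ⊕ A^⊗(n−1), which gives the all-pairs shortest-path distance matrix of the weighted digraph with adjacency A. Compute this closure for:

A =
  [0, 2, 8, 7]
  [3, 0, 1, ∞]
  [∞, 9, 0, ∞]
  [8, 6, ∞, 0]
Closure =
  [0, 2, 3, 7]
  [3, 0, 1, 10]
  [12, 9, 0, 19]
  [8, 6, 7, 0]

This is the Floyd-Warshall all-pairs shortest-path computation. For each intermediate vertex k = 0, 1, …, 3, update dist[i][j] ← min(dist[i][j], dist[i][k] + dist[k][j]). The final matrix gives, for each (i, j), the minimum total weight of any directed path from i to j (possibly empty when i = j).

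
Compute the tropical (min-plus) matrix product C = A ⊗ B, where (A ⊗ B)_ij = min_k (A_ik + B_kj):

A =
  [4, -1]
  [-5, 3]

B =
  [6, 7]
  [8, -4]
A ⊗ B =
  [7, -5]
  [1, -1]

Apply the min-plus product entry-by-entry:
  C[0][0] = min over k of (A[0][0] + B[0][0] = 4 + 6 = 10, A[0][1] + B[1][0] = -1 + 8 = 7) = 7 (attained at k = 1)
  C[0][1] = min over k of (A[0][0] + B[0][1] = 4 + 7 = 11, A[0][1] + B[1][1] = -1 + -4 = -5) = -5 (attained at k = 1)
  C[1][0] = min over k of (A[1][0] + B[0][0] = -5 + 6 = 1, A[1][1] + B[1][0] = 3 + 8 = 11) = 1 (attained at k = 0)
  C[1][1] = min over k of (A[1][0] + B[0][1] = -5 + 7 = 2, A[1][1] + B[1][1] = 3 + -4 = -1) = -1 (attained at k = 1)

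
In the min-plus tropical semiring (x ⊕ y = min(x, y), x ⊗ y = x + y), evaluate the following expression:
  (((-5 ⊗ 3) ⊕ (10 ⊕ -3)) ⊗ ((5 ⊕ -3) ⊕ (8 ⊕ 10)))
(((-5 ⊗ 3) ⊕ (10 ⊕ -3)) ⊗ ((5 ⊕ -3) ⊕ (8 ⊕ 10))) = -6

Expand innermost to outermost. Recall ⊕ takes the minimum of its arguments and ⊗ takes their sum. Working out the expression (((-5 ⊗ 3) ⊕ (10 ⊕ -3)) ⊗ ((5 ⊕ -3) ⊕ (8 ⊕ 10))) gives -6.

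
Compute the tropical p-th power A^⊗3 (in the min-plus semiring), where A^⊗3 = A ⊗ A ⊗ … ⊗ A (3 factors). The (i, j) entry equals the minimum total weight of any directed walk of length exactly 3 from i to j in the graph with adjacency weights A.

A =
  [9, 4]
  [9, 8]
A^⊗3 =
  [21, 17]
  [22, 21]

Each entry (A^⊗3)_ij equals the minimum over all length-3 walks i = v_0 → v_1 → … → v_3 = j of Σ_t A[v_t][v_{t+1}]. For example, for (i, j) = (0, 1) we minimise over 4 possible intermediate vertex sequences; the minimum is 17, attained along the walk 0 → 1 → 0 → 1.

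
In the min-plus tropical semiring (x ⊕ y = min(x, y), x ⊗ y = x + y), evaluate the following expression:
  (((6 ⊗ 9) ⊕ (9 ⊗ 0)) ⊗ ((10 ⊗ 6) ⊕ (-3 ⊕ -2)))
(((6 ⊗ 9) ⊕ (9 ⊗ 0)) ⊗ ((10 ⊗ 6) ⊕ (-3 ⊕ -2))) = 6

Expand innermost to outermost. Recall ⊕ takes the minimum of its arguments and ⊗ takes their sum. Working out the expression (((6 ⊗ 9) ⊕ (9 ⊗ 0)) ⊗ ((10 ⊗ 6) ⊕ (-3 ⊕ -2))) gives 6.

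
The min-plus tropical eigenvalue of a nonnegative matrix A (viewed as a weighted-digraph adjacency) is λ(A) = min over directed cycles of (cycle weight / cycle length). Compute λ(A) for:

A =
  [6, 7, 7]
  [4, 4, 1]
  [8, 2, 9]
λ(A) = 3/2

Enumerate directed cycles and compute their means (weight / length). Sample:
  cycle 0 → 0: weight = 6, length = 1, mean = 6/1 ≈ 6.000
  cycle 1 → 1: weight = 4, length = 1, mean = 4/1 ≈ 4.000
  cycle 2 → 2: weight = 9, length = 1, mean = 9/1 ≈ 9.000
  cycle 0 → 1 → 0: weight = 11, length = 2, mean = 11/2 ≈ 5.500
  cycle 0 → 2 → 0: weight = 15, length = 2, mean = 15/2 ≈ 7.500
  cycle 1 → 0 → 1: weight = 11, length = 2, mean = 11/2 ≈ 5.500
Minimum mean = 1.500, attained e.g. along the cycle 1 → 2 → 1 with weight 3 and length 2. So λ(A) = 3/2 = 3/2.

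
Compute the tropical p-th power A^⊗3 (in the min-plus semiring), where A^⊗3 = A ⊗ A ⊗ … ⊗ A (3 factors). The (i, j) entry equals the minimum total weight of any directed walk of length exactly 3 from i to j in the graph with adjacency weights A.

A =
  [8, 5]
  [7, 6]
A^⊗3 =
  [18, 17]
  [19, 18]

Each entry (A^⊗3)_ij equals the minimum over all length-3 walks i = v_0 → v_1 → … → v_3 = j of Σ_t A[v_t][v_{t+1}]. For example, for (i, j) = (0, 1) we minimise over 4 possible intermediate vertex sequences; the minimum is 17, attained along the walk 0 → 1 → 0 → 1.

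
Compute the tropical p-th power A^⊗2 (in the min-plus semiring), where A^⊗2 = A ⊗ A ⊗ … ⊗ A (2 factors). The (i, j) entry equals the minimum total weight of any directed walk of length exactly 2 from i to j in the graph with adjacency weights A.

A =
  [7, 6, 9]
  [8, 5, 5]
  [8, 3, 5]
A^⊗2 =
  [14, 11, 11]
  [13, 8, 10]
  [11, 8, 8]

Each entry (A^⊗2)_ij equals the minimum over all length-2 walks i = v_0 → v_1 → … → v_2 = j of Σ_t A[v_t][v_{t+1}]. For example, for (i, j) = (0, 2) we minimise over 3 possible intermediate vertex sequences; the minimum is 11, attained along the walk 0 → 1 → 2.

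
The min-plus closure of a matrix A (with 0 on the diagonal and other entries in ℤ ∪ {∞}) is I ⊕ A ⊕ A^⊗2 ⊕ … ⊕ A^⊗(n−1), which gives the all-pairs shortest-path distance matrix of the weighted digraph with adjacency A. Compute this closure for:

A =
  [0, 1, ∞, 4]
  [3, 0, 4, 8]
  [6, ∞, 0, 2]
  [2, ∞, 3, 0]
Closure =
  [0, 1, 5, 4]
  [3, 0, 4, 6]
  [4, 5, 0, 2]
  [2, 3, 3, 0]

This is the Floyd-Warshall all-pairs shortest-path computation. For each intermediate vertex k = 0, 1, …, 3, update dist[i][j] ← min(dist[i][j], dist[i][k] + dist[k][j]). The final matrix gives, for each (i, j), the minimum total weight of any directed path from i to j (possibly empty when i = j).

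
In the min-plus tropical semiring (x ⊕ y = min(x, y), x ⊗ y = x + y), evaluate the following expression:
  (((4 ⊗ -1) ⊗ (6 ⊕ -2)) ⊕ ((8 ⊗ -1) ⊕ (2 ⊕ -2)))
(((4 ⊗ -1) ⊗ (6 ⊕ -2)) ⊕ ((8 ⊗ -1) ⊕ (2 ⊕ -2))) = -2

Expand innermost to outermost. Recall ⊕ takes the minimum of its arguments and ⊗ takes their sum. Working out the expression (((4 ⊗ -1) ⊗ (6 ⊕ -2)) ⊕ ((8 ⊗ -1) ⊕ (2 ⊕ -2))) gives -2.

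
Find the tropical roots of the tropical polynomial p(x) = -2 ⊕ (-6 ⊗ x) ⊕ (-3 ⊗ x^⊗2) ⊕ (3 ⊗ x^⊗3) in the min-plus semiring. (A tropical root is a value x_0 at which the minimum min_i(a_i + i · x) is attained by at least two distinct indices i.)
Roots: {-6, -3, 4}

Each tropical root is a break point of the lower envelope of the lines y = a_i + i · x (there are 4 lines, with slopes 0, 1, ..., 3). Only the lines that attain the minimum somewhere contribute to roots; other lines are dominated. Here the surviving (envelope) indices are i = 3, i = 2, i = 1, i = 0.
Intersections between consecutive envelope lines give the roots: for adjacent envelope indices i < j the intersection is x = (a_i − a_j) / (j − i). Reading off the sorted break points: {-6, -3, 4}.
Verification: at each break x_0, at least two indices attain the minimum of min_i(a_i + i · x_0).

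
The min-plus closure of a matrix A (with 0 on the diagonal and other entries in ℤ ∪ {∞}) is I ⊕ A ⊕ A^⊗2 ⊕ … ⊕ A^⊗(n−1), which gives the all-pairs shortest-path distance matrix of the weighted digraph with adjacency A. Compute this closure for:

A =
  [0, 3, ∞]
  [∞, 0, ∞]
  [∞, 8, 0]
Closure =
  [0, 3, ∞]
  [∞, 0, ∞]
  [∞, 8, 0]

This is the Floyd-Warshall all-pairs shortest-path computation. For each intermediate vertex k = 0, 1, …, 2, update dist[i][j] ← min(dist[i][j], dist[i][k] + dist[k][j]). The final matrix gives, for each (i, j), the minimum total weight of any directed path from i to j (possibly empty when i = j).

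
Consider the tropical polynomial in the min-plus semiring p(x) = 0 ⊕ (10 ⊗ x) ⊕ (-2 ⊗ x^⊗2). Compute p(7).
p(7) = 0

A tropical monomial a ⊗ x^⊗i evaluates to a + i · x. Evaluating each term at x = 7:
  Term 0 contributes 0 + 0 · 7 = 0
  Term 1 contributes 10 + 1 · 7 = 17
  Term 2 contributes -2 + 2 · 7 = 12
p(7) = ⊕ of these = min[0, 17, 12] = 0.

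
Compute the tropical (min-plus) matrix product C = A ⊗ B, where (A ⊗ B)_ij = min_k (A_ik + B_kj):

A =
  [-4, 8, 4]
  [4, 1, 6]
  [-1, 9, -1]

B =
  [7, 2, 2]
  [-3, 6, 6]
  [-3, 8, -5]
A ⊗ B =
  [1, -2, -2]
  [-2, 6, 1]
  [-4, 1, -6]

Apply the min-plus product entry-by-entry:
  C[0][0] = min over k of (A[0][0] + B[0][0] = -4 + 7 = 3, A[0][1] + B[1][0] = 8 + -3 = 5, A[0][2] + B[2][0] = 4 + -3 = 1) = 1 (attained at k = 2)
  C[0][1] = min over k of (A[0][0] + B[0][1] = -4 + 2 = -2, A[0][1] + B[1][1] = 8 + 6 = 14, A[0][2] + B[2][1] = 4 + 8 = 12) = -2 (attained at k = 0)
  C[0][2] = min over k of (A[0][0] + B[0][2] = -4 + 2 = -2, A[0][1] + B[1][2] = 8 + 6 = 14, A[0][2] + B[2][2] = 4 + -5 = -1) = -2 (attained at k = 0)
  C[1][0] = min over k of (A[1][0] + B[0][0] = 4 + 7 = 11, A[1][1] + B[1][0] = 1 + -3 = -2, A[1][2] + B[2][0] = 6 + -3 = 3) = -2 (attained at k = 1)
  C[1][1] = min over k of (A[1][0] + B[0][1] = 4 + 2 = 6, A[1][1] + B[1][1] = 1 + 6 = 7, A[1][2] + B[2][1] = 6 + 8 = 14) = 6 (attained at k = 0)
  C[1][2] = min over k of (A[1][0] + B[0][2] = 4 + 2 = 6, A[1][1] + B[1][2] = 1 + 6 = 7, A[1][2] + B[2][2] = 6 + -5 = 1) = 1 (attained at k = 2)
  C[2][0] = min over k of (A[2][0] + B[0][0] = -1 + 7 = 6, A[2][1] + B[1][0] = 9 + -3 = 6, A[2][2] + B[2][0] = -1 + -3 = -4) = -4 (attained at k = 2)
  C[2][1] = min over k of (A[2][0] + B[0][1] = -1 + 2 = 1, A[2][1] + B[1][1] = 9 + 6 = 15, A[2][2] + B[2][1] = -1 + 8 = 7) = 1 (attained at k = 0)
  C[2][2] = min over k of (A[2][0] + B[0][2] = -1 + 2 = 1, A[2][1] + B[1][2] = 9 + 6 = 15, A[2][2] + B[2][2] = -1 + -5 = -6) = -6 (attained at k = 2)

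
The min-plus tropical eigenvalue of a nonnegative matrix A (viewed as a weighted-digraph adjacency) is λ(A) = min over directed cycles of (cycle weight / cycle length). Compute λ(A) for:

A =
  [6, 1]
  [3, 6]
λ(A) = 2

Enumerate directed cycles and compute their means (weight / length). Sample:
  cycle 0 → 0: weight = 6, length = 1, mean = 6/1 ≈ 6.000
  cycle 1 → 1: weight = 6, length = 1, mean = 6/1 ≈ 6.000
  cycle 0 → 1 → 0: weight = 4, length = 2, mean = 4/2 ≈ 2.000
  cycle 1 → 0 → 1: weight = 4, length = 2, mean = 4/2 ≈ 2.000
Minimum mean = 2.000, attained e.g. along the cycle 0 → 1 → 0 with weight 4 and length 2. So λ(A) = 4/2 = 2.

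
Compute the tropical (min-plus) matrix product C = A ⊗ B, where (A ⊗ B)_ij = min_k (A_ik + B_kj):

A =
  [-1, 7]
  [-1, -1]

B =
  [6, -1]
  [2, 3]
A ⊗ B =
  [5, -2]
  [1, -2]

Apply the min-plus product entry-by-entry:
  C[0][0] = min over k of (A[0][0] + B[0][0] = -1 + 6 = 5, A[0][1] + B[1][0] = 7 + 2 = 9) = 5 (attained at k = 0)
  C[0][1] = min over k of (A[0][0] + B[0][1] = -1 + -1 = -2, A[0][1] + B[1][1] = 7 + 3 = 10) = -2 (attained at k = 0)
  C[1][0] = min over k of (A[1][0] + B[0][0] = -1 + 6 = 5, A[1][1] + B[1][0] = -1 + 2 = 1) = 1 (attained at k = 1)
  C[1][1] = min over k of (A[1][0] + B[0][1] = -1 + -1 = -2, A[1][1] + B[1][1] = -1 + 3 = 2) = -2 (attained at k = 0)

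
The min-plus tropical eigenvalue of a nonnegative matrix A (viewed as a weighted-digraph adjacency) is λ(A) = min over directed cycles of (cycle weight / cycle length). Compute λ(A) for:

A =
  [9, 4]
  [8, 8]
λ(A) = 6

Enumerate directed cycles and compute their means (weight / length). Sample:
  cycle 0 → 0: weight = 9, length = 1, mean = 9/1 ≈ 9.000
  cycle 1 → 1: weight = 8, length = 1, mean = 8/1 ≈ 8.000
  cycle 0 → 1 → 0: weight = 12, length = 2, mean = 12/2 ≈ 6.000
  cycle 1 → 0 → 1: weight = 12, length = 2, mean = 12/2 ≈ 6.000
Minimum mean = 6.000, attained e.g. along the cycle 0 → 1 → 0 with weight 12 and length 2. So λ(A) = 12/2 = 6.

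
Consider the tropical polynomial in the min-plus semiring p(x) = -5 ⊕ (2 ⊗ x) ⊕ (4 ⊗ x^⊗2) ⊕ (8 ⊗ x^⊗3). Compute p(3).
p(3) = -5

A tropical monomial a ⊗ x^⊗i evaluates to a + i · x. Evaluating each term at x = 3:
  Term 0 contributes -5 + 0 · 3 = -5
  Term 1 contributes 2 + 1 · 3 = 5
  Term 2 contributes 4 + 2 · 3 = 10
  Term 3 contributes 8 + 3 · 3 = 17
p(3) = ⊕ of these = min[-5, 5, 10, 17] = -5.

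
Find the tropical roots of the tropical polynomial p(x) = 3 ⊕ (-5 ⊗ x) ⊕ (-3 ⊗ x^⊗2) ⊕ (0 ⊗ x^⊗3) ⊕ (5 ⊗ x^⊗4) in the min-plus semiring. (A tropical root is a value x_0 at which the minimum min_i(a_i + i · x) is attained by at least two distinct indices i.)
Roots: {-5, -3, -2, 8}

Each tropical root is a break point of the lower envelope of the lines y = a_i + i · x (there are 5 lines, with slopes 0, 1, ..., 4). Only the lines that attain the minimum somewhere contribute to roots; other lines are dominated. Here the surviving (envelope) indices are i = 4, i = 3, i = 2, i = 1, i = 0.
Intersections between consecutive envelope lines give the roots: for adjacent envelope indices i < j the intersection is x = (a_i − a_j) / (j − i). Reading off the sorted break points: {-5, -3, -2, 8}.
Verification: at each break x_0, at least two indices attain the minimum of min_i(a_i + i · x_0).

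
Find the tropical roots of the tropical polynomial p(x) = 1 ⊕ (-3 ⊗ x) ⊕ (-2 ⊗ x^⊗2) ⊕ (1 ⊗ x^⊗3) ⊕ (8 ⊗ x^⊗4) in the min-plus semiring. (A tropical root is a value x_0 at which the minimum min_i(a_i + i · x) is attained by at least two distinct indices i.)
Roots: {-7, -3, -1, 4}

Each tropical root is a break point of the lower envelope of the lines y = a_i + i · x (there are 5 lines, with slopes 0, 1, ..., 4). Only the lines that attain the minimum somewhere contribute to roots; other lines are dominated. Here the surviving (envelope) indices are i = 4, i = 3, i = 2, i = 1, i = 0.
Intersections between consecutive envelope lines give the roots: for adjacent envelope indices i < j the intersection is x = (a_i − a_j) / (j − i). Reading off the sorted break points: {-7, -3, -1, 4}.
Verification: at each break x_0, at least two indices attain the minimum of min_i(a_i + i · x_0).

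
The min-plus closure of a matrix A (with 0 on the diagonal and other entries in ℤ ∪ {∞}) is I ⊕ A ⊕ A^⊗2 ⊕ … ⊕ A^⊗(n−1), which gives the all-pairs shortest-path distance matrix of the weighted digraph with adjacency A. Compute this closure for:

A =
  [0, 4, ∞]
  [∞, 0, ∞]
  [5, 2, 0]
Closure =
  [0, 4, ∞]
  [∞, 0, ∞]
  [5, 2, 0]

This is the Floyd-Warshall all-pairs shortest-path computation. For each intermediate vertex k = 0, 1, …, 2, update dist[i][j] ← min(dist[i][j], dist[i][k] + dist[k][j]). The final matrix gives, for each (i, j), the minimum total weight of any directed path from i to j (possibly empty when i = j).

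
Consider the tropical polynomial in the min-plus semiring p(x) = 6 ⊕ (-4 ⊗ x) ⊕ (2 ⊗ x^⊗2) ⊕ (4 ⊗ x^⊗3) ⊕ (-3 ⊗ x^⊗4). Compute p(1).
p(1) = -3

A tropical monomial a ⊗ x^⊗i evaluates to a + i · x. Evaluating each term at x = 1:
  Term 0 contributes 6 + 0 · 1 = 6
  Term 1 contributes -4 + 1 · 1 = -3
  Term 2 contributes 2 + 2 · 1 = 4
  Term 3 contributes 4 + 3 · 1 = 7
  Term 4 contributes -3 + 4 · 1 = 1
p(1) = ⊕ of these = min[6, -3, 4, 7, 1] = -3.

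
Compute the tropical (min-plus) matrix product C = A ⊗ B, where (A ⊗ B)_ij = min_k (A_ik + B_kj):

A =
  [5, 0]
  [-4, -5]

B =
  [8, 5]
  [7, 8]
A ⊗ B =
  [7, 8]
  [2, 1]

Apply the min-plus product entry-by-entry:
  C[0][0] = min over k of (A[0][0] + B[0][0] = 5 + 8 = 13, A[0][1] + B[1][0] = 0 + 7 = 7) = 7 (attained at k = 1)
  C[0][1] = min over k of (A[0][0] + B[0][1] = 5 + 5 = 10, A[0][1] + B[1][1] = 0 + 8 = 8) = 8 (attained at k = 1)
  C[1][0] = min over k of (A[1][0] + B[0][0] = -4 + 8 = 4, A[1][1] + B[1][0] = -5 + 7 = 2) = 2 (attained at k = 1)
  C[1][1] = min over k of (A[1][0] + B[0][1] = -4 + 5 = 1, A[1][1] + B[1][1] = -5 + 8 = 3) = 1 (attained at k = 0)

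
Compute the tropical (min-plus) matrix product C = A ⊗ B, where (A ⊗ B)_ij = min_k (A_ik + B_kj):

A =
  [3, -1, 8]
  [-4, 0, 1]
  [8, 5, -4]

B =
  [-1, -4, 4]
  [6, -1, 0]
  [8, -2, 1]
A ⊗ B =
  [2, -2, -1]
  [-5, -8, 0]
  [4, -6, -3]

Apply the min-plus product entry-by-entry:
  C[0][0] = min over k of (A[0][0] + B[0][0] = 3 + -1 = 2, A[0][1] + B[1][0] = -1 + 6 = 5, A[0][2] + B[2][0] = 8 + 8 = 16) = 2 (attained at k = 0)
  C[0][1] = min over k of (A[0][0] + B[0][1] = 3 + -4 = -1, A[0][1] + B[1][1] = -1 + -1 = -2, A[0][2] + B[2][1] = 8 + -2 = 6) = -2 (attained at k = 1)
  C[0][2] = min over k of (A[0][0] + B[0][2] = 3 + 4 = 7, A[0][1] + B[1][2] = -1 + 0 = -1, A[0][2] + B[2][2] = 8 + 1 = 9) = -1 (attained at k = 1)
  C[1][0] = min over k of (A[1][0] + B[0][0] = -4 + -1 = -5, A[1][1] + B[1][0] = 0 + 6 = 6, A[1][2] + B[2][0] = 1 + 8 = 9) = -5 (attained at k = 0)
  C[1][1] = min over k of (A[1][0] + B[0][1] = -4 + -4 = -8, A[1][1] + B[1][1] = 0 + -1 = -1, A[1][2] + B[2][1] = 1 + -2 = -1) = -8 (attained at k = 0)
  C[1][2] = min over k of (A[1][0] + B[0][2] = -4 + 4 = 0, A[1][1] + B[1][2] = 0 + 0 = 0, A[1][2] + B[2][2] = 1 + 1 = 2) = 0 (attained at k = 0)
  C[2][0] = min over k of (A[2][0] + B[0][0] = 8 + -1 = 7, A[2][1] + B[1][0] = 5 + 6 = 11, A[2][2] + B[2][0] = -4 + 8 = 4) = 4 (attained at k = 2)
  C[2][1] = min over k of (A[2][0] + B[0][1] = 8 + -4 = 4, A[2][1] + B[1][1] = 5 + -1 = 4, A[2][2] + B[2][1] = -4 + -2 = -6) = -6 (attained at k = 2)
  C[2][2] = min over k of (A[2][0] + B[0][2] = 8 + 4 = 12, A[2][1] + B[1][2] = 5 + 0 = 5, A[2][2] + B[2][2] = -4 + 1 = -3) = -3 (attained at k = 2)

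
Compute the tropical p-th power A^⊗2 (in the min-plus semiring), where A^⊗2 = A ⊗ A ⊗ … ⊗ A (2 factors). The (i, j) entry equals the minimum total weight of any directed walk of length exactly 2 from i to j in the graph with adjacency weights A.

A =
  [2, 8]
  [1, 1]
A^⊗2 =
  [4, 9]
  [2, 2]

Each entry (A^⊗2)_ij equals the minimum over all length-2 walks i = v_0 → v_1 → … → v_2 = j of Σ_t A[v_t][v_{t+1}]. For example, for (i, j) = (0, 1) we minimise over 2 possible intermediate vertex sequences; the minimum is 9, attained along the walk 0 → 1 → 1.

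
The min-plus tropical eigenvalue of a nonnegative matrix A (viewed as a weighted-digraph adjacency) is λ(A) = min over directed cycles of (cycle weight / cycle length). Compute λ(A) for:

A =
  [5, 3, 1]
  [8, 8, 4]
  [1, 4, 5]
λ(A) = 1

Enumerate directed cycles and compute their means (weight / length). Sample:
  cycle 0 → 0: weight = 5, length = 1, mean = 5/1 ≈ 5.000
  cycle 1 → 1: weight = 8, length = 1, mean = 8/1 ≈ 8.000
  cycle 2 → 2: weight = 5, length = 1, mean = 5/1 ≈ 5.000
  cycle 0 → 1 → 0: weight = 11, length = 2, mean = 11/2 ≈ 5.500
  cycle 0 → 2 → 0: weight = 2, length = 2, mean = 2/2 ≈ 1.000
  cycle 1 → 0 → 1: weight = 11, length = 2, mean = 11/2 ≈ 5.500
Minimum mean = 1.000, attained e.g. along the cycle 0 → 2 → 0 with weight 2 and length 2. So λ(A) = 2/2 = 1.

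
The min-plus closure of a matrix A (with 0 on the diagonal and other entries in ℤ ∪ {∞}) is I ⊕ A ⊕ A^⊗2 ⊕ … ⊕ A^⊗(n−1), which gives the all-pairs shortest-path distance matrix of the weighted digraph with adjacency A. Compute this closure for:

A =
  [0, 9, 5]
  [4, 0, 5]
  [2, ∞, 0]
Closure =
  [0, 9, 5]
  [4, 0, 5]
  [2, 11, 0]

This is the Floyd-Warshall all-pairs shortest-path computation. For each intermediate vertex k = 0, 1, …, 2, update dist[i][j] ← min(dist[i][j], dist[i][k] + dist[k][j]). The final matrix gives, for each (i, j), the minimum total weight of any directed path from i to j (possibly empty when i = j).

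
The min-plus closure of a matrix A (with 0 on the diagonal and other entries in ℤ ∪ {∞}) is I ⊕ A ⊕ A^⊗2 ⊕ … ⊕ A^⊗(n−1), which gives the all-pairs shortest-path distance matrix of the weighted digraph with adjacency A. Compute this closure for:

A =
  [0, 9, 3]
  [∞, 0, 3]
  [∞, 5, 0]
Closure =
  [0, 8, 3]
  [∞, 0, 3]
  [∞, 5, 0]

This is the Floyd-Warshall all-pairs shortest-path computation. For each intermediate vertex k = 0, 1, …, 2, update dist[i][j] ← min(dist[i][j], dist[i][k] + dist[k][j]). The final matrix gives, for each (i, j), the minimum total weight of any directed path from i to j (possibly empty when i = j).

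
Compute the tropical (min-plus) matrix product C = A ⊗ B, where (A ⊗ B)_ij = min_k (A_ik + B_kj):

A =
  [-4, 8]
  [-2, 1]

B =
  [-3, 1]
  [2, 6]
A ⊗ B =
  [-7, -3]
  [-5, -1]

Apply the min-plus product entry-by-entry:
  C[0][0] = min over k of (A[0][0] + B[0][0] = -4 + -3 = -7, A[0][1] + B[1][0] = 8 + 2 = 10) = -7 (attained at k = 0)
  C[0][1] = min over k of (A[0][0] + B[0][1] = -4 + 1 = -3, A[0][1] + B[1][1] = 8 + 6 = 14) = -3 (attained at k = 0)
  C[1][0] = min over k of (A[1][0] + B[0][0] = -2 + -3 = -5, A[1][1] + B[1][0] = 1 + 2 = 3) = -5 (attained at k = 0)
  C[1][1] = min over k of (A[1][0] + B[0][1] = -2 + 1 = -1, A[1][1] + B[1][1] = 1 + 6 = 7) = -1 (attained at k = 0)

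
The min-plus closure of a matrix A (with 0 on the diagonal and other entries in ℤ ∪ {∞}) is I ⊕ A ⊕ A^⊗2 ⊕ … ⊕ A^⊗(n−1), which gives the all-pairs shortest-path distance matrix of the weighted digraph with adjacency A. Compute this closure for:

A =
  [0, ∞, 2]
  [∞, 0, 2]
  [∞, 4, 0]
Closure =
  [0, 6, 2]
  [∞, 0, 2]
  [∞, 4, 0]

This is the Floyd-Warshall all-pairs shortest-path computation. For each intermediate vertex k = 0, 1, …, 2, update dist[i][j] ← min(dist[i][j], dist[i][k] + dist[k][j]). The final matrix gives, for each (i, j), the minimum total weight of any directed path from i to j (possibly empty when i = j).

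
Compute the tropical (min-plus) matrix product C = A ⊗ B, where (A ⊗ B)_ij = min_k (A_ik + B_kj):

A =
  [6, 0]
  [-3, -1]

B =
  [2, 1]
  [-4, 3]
A ⊗ B =
  [-4, 3]
  [-5, -2]

Apply the min-plus product entry-by-entry:
  C[0][0] = min over k of (A[0][0] + B[0][0] = 6 + 2 = 8, A[0][1] + B[1][0] = 0 + -4 = -4) = -4 (attained at k = 1)
  C[0][1] = min over k of (A[0][0] + B[0][1] = 6 + 1 = 7, A[0][1] + B[1][1] = 0 + 3 = 3) = 3 (attained at k = 1)
  C[1][0] = min over k of (A[1][0] + B[0][0] = -3 + 2 = -1, A[1][1] + B[1][0] = -1 + -4 = -5) = -5 (attained at k = 1)
  C[1][1] = min over k of (A[1][0] + B[0][1] = -3 + 1 = -2, A[1][1] + B[1][1] = -1 + 3 = 2) = -2 (attained at k = 0)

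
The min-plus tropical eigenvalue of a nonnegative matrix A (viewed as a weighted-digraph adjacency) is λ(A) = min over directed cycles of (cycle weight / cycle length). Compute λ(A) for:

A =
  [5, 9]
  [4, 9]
λ(A) = 5

Enumerate directed cycles and compute their means (weight / length). Sample:
  cycle 0 → 0: weight = 5, length = 1, mean = 5/1 ≈ 5.000
  cycle 1 → 1: weight = 9, length = 1, mean = 9/1 ≈ 9.000
  cycle 0 → 1 → 0: weight = 13, length = 2, mean = 13/2 ≈ 6.500
  cycle 1 → 0 → 1: weight = 13, length = 2, mean = 13/2 ≈ 6.500
Minimum mean = 5.000, attained e.g. along the cycle 0 → 0 with weight 5 and length 1. So λ(A) = 5/1 = 5.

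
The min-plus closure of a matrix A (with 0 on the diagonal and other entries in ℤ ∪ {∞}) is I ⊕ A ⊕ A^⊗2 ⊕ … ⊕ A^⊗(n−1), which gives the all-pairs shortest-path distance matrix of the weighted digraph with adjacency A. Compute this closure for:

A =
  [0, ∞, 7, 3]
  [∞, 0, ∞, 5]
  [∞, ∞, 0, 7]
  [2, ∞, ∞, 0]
Closure =
  [0, ∞, 7, 3]
  [7, 0, 14, 5]
  [9, ∞, 0, 7]
  [2, ∞, 9, 0]

This is the Floyd-Warshall all-pairs shortest-path computation. For each intermediate vertex k = 0, 1, …, 3, update dist[i][j] ← min(dist[i][j], dist[i][k] + dist[k][j]). The final matrix gives, for each (i, j), the minimum total weight of any directed path from i to j (possibly empty when i = j).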